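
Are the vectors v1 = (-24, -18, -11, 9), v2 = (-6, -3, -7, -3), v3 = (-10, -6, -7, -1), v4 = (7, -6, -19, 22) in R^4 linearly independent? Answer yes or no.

no

Form the matrix with these vectors as rows and row reduce.
R2 ← R2 − (1/4)·R1: [0, 3/2, -17/4, -21/4]
R3 ← R3 − (5/12)·R1: [0, 3/2, -29/12, -19/4]
R4 ← R4 + (7/24)·R1: [0, -45/4, -533/24, 197/8]
R3 ← R3 − R2: [0, 0, 11/6, 1/2]
R4 ← R4 + (15/2)·R2: [0, 0, -649/12, -59/4]
R4 ← R4 + (59/2)·R3: [0, 0, 0, 0]
3 nonzero rows, so the 4 vectors span a space of dimension 3.
Since 3 < 4, the vectors are linearly dependent.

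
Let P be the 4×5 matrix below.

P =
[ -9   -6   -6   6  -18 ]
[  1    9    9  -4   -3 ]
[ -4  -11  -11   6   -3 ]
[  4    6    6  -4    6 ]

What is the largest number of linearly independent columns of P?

2

Row reduce to echelon form.
R2 ← R2 + (1/9)·R1: [0, 25/3, 25/3, -10/3, -5]
R3 ← R3 − (4/9)·R1: [0, -25/3, -25/3, 10/3, 5]
R4 ← R4 + (4/9)·R1: [0, 10/3, 10/3, -4/3, -2]
R3 ← R3 + R2: [0, 0, 0, 0, 0]
R4 ← R4 − (2/5)·R2: [0, 0, 0, 0, 0]
Echelon form has 2 nonzero rows, so rank(P) = 2.
The rank gives the maximum number of linearly independent columns: 2.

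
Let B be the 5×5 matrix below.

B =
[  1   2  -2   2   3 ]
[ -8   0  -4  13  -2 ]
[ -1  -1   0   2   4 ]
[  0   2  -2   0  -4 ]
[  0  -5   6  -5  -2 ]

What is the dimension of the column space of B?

Row reduce to echelon form.
R2 ← R2 + (8)·R1: [0, 16, -20, 29, 22]
R3 ← R3 + R1: [0, 1, -2, 4, 7]
R3 ← R3 − (1/16)·R2: [0, 0, -3/4, 35/16, 45/8]
R4 ← R4 − (1/8)·R2: [0, 0, 1/2, -29/8, -27/4]
R5 ← R5 + (5/16)·R2: [0, 0, -1/4, 65/16, 39/8]
R4 ← R4 + (2/3)·R3: [0, 0, 0, -13/6, -3]
R5 ← R5 − (1/3)·R3: [0, 0, 0, 10/3, 3]
R5 ← R5 + (20/13)·R4: [0, 0, 0, 0, -21/13]
Echelon form has 5 nonzero rows, so rank(B) = 5.
The column space has dimension equal to the rank: 5.

5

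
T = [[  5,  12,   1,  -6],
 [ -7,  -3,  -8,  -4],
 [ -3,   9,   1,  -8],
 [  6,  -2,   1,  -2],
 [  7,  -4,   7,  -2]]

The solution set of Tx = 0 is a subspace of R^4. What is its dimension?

Row reduce to echelon form.
R2 ← R2 + (7/5)·R1: [0, 69/5, -33/5, -62/5]
R3 ← R3 + (3/5)·R1: [0, 81/5, 8/5, -58/5]
R4 ← R4 − (6/5)·R1: [0, -82/5, -1/5, 26/5]
R5 ← R5 − (7/5)·R1: [0, -104/5, 28/5, 32/5]
R3 ← R3 − (27/23)·R2: [0, 0, 215/23, 68/23]
R4 ← R4 + (82/69)·R2: [0, 0, -185/23, -658/69]
R5 ← R5 + (104/69)·R2: [0, 0, -100/23, -848/69]
R4 ← R4 + (37/43)·R3: [0, 0, 0, -902/129]
R5 ← R5 + (20/43)·R3: [0, 0, 0, -1408/129]
R5 ← R5 − (64/41)·R4: [0, 0, 0, 0]
4 nonzero rows, so rank(T) = 4.
T has 4 columns; by rank–nullity, nullity = 4 − 4 = 0.

0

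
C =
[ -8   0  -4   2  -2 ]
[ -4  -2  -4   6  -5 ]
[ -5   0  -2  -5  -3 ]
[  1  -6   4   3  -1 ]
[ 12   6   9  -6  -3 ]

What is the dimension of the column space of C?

5

Row reduce to echelon form.
R2 ← R2 − (1/2)·R1: [0, -2, -2, 5, -4]
R3 ← R3 − (5/8)·R1: [0, 0, 1/2, -25/4, -7/4]
R4 ← R4 + (1/8)·R1: [0, -6, 7/2, 13/4, -5/4]
R5 ← R5 + (3/2)·R1: [0, 6, 3, -3, -6]
R4 ← R4 − (3)·R2: [0, 0, 19/2, -47/4, 43/4]
R5 ← R5 + (3)·R2: [0, 0, -3, 12, -18]
R4 ← R4 − (19)·R3: [0, 0, 0, 107, 44]
R5 ← R5 + (6)·R3: [0, 0, 0, -51/2, -57/2]
R5 ← R5 + (51/214)·R4: [0, 0, 0, 0, -3855/214]
Echelon form has 5 nonzero rows, so rank(C) = 5.
The column space has dimension equal to the rank: 5.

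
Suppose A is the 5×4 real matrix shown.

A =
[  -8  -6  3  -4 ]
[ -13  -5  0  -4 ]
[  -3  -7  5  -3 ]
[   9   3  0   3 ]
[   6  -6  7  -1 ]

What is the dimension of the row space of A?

3

Row reduce to echelon form.
R2 ← R2 − (13/8)·R1: [0, 19/4, -39/8, 5/2]
R3 ← R3 − (3/8)·R1: [0, -19/4, 31/8, -3/2]
R4 ← R4 + (9/8)·R1: [0, -15/4, 27/8, -3/2]
R5 ← R5 + (3/4)·R1: [0, -21/2, 37/4, -4]
R3 ← R3 + R2: [0, 0, -1, 1]
R4 ← R4 + (15/19)·R2: [0, 0, -9/19, 9/19]
R5 ← R5 + (42/19)·R2: [0, 0, -29/19, 29/19]
R4 ← R4 − (9/19)·R3: [0, 0, 0, 0]
R5 ← R5 − (29/19)·R3: [0, 0, 0, 0]
Echelon form has 3 nonzero rows, so rank(A) = 3.
The row space has dimension equal to the rank: 3.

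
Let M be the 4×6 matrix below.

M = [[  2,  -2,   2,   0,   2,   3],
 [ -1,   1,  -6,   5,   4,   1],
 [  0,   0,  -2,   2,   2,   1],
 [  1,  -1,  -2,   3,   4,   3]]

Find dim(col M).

2

Row reduce to echelon form.
R2 ← R2 + (1/2)·R1: [0, 0, -5, 5, 5, 5/2]
R4 ← R4 − (1/2)·R1: [0, 0, -3, 3, 3, 3/2]
R3 ← R3 − (2/5)·R2: [0, 0, 0, 0, 0, 0]
R4 ← R4 − (3/5)·R2: [0, 0, 0, 0, 0, 0]
Echelon form has 2 nonzero rows, so rank(M) = 2.
The column space has dimension equal to the rank: 2.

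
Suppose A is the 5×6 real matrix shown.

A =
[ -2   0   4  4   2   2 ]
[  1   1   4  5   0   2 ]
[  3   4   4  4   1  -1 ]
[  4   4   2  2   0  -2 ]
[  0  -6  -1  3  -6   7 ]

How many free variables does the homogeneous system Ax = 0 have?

Row reduce to echelon form.
R2 ← R2 + (1/2)·R1: [0, 1, 6, 7, 1, 3]
R3 ← R3 + (3/2)·R1: [0, 4, 10, 10, 4, 2]
R4 ← R4 + (2)·R1: [0, 4, 10, 10, 4, 2]
R3 ← R3 − (4)·R2: [0, 0, -14, -18, 0, -10]
R4 ← R4 − (4)·R2: [0, 0, -14, -18, 0, -10]
R5 ← R5 + (6)·R2: [0, 0, 35, 45, 0, 25]
R4 ← R4 − R3: [0, 0, 0, 0, 0, 0]
R5 ← R5 + (5/2)·R3: [0, 0, 0, 0, 0, 0]
3 nonzero rows, so rank(A) = 3.
A has 6 columns; by rank–nullity, nullity = 6 − 3 = 3.

3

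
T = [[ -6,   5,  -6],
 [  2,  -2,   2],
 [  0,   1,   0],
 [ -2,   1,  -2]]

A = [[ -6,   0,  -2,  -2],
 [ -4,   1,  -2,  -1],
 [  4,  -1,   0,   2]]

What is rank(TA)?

2

First compute TA:
[[ -8,  11,   2,  -5],
 [  4,  -4,   0,   2],
 [ -4,   1,  -2,  -1],
 [  0,   3,   2,  -1]]
Now row reduce the product.
R2 ← R2 + (1/2)·R1: [0, 3/2, 1, -1/2]
R3 ← R3 − (1/2)·R1: [0, -9/2, -3, 3/2]
R3 ← R3 + (3)·R2: [0, 0, 0, 0]
R4 ← R4 − (2)·R2: [0, 0, 0, 0]
2 nonzero rows, so rank(TA) = 2.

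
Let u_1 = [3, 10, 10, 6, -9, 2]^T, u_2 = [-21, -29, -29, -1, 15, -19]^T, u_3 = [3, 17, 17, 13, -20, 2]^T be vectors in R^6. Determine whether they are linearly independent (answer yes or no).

yes

Form the matrix with these vectors as rows and row reduce.
R2 ← R2 + (7)·R1: [0, 41, 41, 41, -48, -5]
R3 ← R3 − R1: [0, 7, 7, 7, -11, 0]
R3 ← R3 − (7/41)·R2: [0, 0, 0, 0, -115/41, 35/41]
3 nonzero rows, so the 3 vectors span a space of dimension 3.
Since 3 = 3, the vectors are linearly independent.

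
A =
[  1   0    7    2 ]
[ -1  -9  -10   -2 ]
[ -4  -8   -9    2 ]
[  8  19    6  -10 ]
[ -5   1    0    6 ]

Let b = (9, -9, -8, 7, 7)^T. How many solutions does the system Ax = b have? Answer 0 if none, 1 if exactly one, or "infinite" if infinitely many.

0

Row reduce the augmented matrix [A | b].
R2 ← R2 + R1: [0, -9, -3, 0, 0]
R3 ← R3 + (4)·R1: [0, -8, 19, 10, 28]
R4 ← R4 − (8)·R1: [0, 19, -50, -26, -65]
R5 ← R5 + (5)·R1: [0, 1, 35, 16, 52]
R3 ← R3 − (8/9)·R2: [0, 0, 65/3, 10, 28]
R4 ← R4 + (19/9)·R2: [0, 0, -169/3, -26, -65]
R5 ← R5 + (1/9)·R2: [0, 0, 104/3, 16, 52]
R4 ← R4 + (13/5)·R3: [0, 0, 0, 0, 39/5]
R5 ← R5 − (8/5)·R3: [0, 0, 0, 0, 36/5]
R5 ← R5 − (12/13)·R4: [0, 0, 0, 0, 0]
The echelon form has 4 nonzero rows; the last pivot sits in the augmented column, so rank(A) = 3 but rank([A|b]) = 4.
Since the ranks differ, the system is inconsistent.
It has no solutions.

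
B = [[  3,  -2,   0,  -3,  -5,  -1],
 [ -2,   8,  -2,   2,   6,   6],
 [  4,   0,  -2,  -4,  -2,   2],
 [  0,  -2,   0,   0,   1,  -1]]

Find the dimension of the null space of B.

Row reduce to echelon form.
R2 ← R2 + (2/3)·R1: [0, 20/3, -2, 0, 8/3, 16/3]
R3 ← R3 − (4/3)·R1: [0, 8/3, -2, 0, 14/3, 10/3]
R3 ← R3 − (2/5)·R2: [0, 0, -6/5, 0, 18/5, 6/5]
R4 ← R4 + (3/10)·R2: [0, 0, -3/5, 0, 9/5, 3/5]
R4 ← R4 − (1/2)·R3: [0, 0, 0, 0, 0, 0]
3 nonzero rows, so rank(B) = 3.
B has 6 columns; by rank–nullity, nullity = 6 − 3 = 3.

3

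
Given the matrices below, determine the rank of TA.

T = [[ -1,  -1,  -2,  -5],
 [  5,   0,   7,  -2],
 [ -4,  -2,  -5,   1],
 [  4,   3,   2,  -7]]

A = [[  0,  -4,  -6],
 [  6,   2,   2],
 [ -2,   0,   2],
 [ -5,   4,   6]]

3

First compute TA:
[[ 23, -18, -30],
 [ -4, -28, -28],
 [ -7,  16,  16],
 [ 49, -38, -56]]
Now row reduce the product.
R2 ← R2 + (4/23)·R1: [0, -716/23, -764/23]
R3 ← R3 + (7/23)·R1: [0, 242/23, 158/23]
R4 ← R4 − (49/23)·R1: [0, 8/23, 182/23]
R3 ← R3 + (121/358)·R2: [0, 0, -780/179]
R4 ← R4 + (2/179)·R2: [0, 0, 1350/179]
R4 ← R4 + (45/26)·R3: [0, 0, 0]
3 nonzero rows, so rank(TA) = 3.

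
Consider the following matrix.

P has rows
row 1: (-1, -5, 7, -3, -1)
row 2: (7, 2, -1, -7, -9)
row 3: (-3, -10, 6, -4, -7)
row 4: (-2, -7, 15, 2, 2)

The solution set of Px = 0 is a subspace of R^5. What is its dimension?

1

Row reduce to echelon form.
R2 ← R2 + (7)·R1: [0, -33, 48, -28, -16]
R3 ← R3 − (3)·R1: [0, 5, -15, 5, -4]
R4 ← R4 − (2)·R1: [0, 3, 1, 8, 4]
R3 ← R3 + (5/33)·R2: [0, 0, -85/11, 25/33, -212/33]
R4 ← R4 + (1/11)·R2: [0, 0, 59/11, 60/11, 28/11]
R4 ← R4 + (59/85)·R3: [0, 0, 0, 305/51, -488/255]
4 nonzero rows, so rank(P) = 4.
P has 5 columns; by rank–nullity, nullity = 5 − 4 = 1.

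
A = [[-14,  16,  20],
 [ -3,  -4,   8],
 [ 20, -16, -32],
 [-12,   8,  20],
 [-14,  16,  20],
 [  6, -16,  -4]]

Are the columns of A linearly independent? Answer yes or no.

no

Row reduce A to echelon form.
R2 ← R2 − (3/14)·R1: [0, -52/7, 26/7]
R3 ← R3 + (10/7)·R1: [0, 48/7, -24/7]
R4 ← R4 − (6/7)·R1: [0, -40/7, 20/7]
R5 ← R5 − R1: [0, 0, 0]
R6 ← R6 + (3/7)·R1: [0, -64/7, 32/7]
R3 ← R3 + (12/13)·R2: [0, 0, 0]
R4 ← R4 − (10/13)·R2: [0, 0, 0]
R6 ← R6 − (16/13)·R2: [0, 0, 0]
2 pivots among 3 columns.
Only 2 < 3 pivot columns, so the columns are linearly dependent.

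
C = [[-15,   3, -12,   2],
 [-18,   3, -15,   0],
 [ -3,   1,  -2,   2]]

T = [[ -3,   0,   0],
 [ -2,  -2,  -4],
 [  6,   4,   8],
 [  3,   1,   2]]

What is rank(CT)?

First compute CT:
[[-27, -52, -104],
 [-42, -66, -132],
 [  1,  -8, -16]]
Now row reduce the product.
R2 ← R2 − (14/9)·R1: [0, 134/9, 268/9]
R3 ← R3 + (1/27)·R1: [0, -268/27, -536/27]
R3 ← R3 + (2/3)·R2: [0, 0, 0]
2 nonzero rows, so rank(CT) = 2.

2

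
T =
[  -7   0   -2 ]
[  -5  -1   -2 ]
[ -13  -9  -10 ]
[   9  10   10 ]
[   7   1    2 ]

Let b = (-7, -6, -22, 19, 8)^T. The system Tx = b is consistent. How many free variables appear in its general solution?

0

Row reduce the augmented matrix [T | b].
R2 ← R2 − (5/7)·R1: [0, -1, -4/7, -1]
R3 ← R3 − (13/7)·R1: [0, -9, -44/7, -9]
R4 ← R4 + (9/7)·R1: [0, 10, 52/7, 10]
R5 ← R5 + R1: [0, 1, 0, 1]
R3 ← R3 − (9)·R2: [0, 0, -8/7, 0]
R4 ← R4 + (10)·R2: [0, 0, 12/7, 0]
R5 ← R5 + R2: [0, 0, -4/7, 0]
R4 ← R4 + (3/2)·R3: [0, 0, 0, 0]
R5 ← R5 − (1/2)·R3: [0, 0, 0, 0]
The echelon form has 3 nonzero rows, and every pivot lies in the first 3 columns, so rank(T) = rank([T|b]) = 3.
The system is consistent.
Free variables = (unknowns) − (rank) = 3 − 3 = 0.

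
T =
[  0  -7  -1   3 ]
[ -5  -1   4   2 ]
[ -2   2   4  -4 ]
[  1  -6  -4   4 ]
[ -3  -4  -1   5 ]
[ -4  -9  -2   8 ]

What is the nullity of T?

Row reduce to echelon form.
Swap R1 ↔ R2
R3 ← R3 − (2/5)·R1: [0, 12/5, 12/5, -24/5]
R4 ← R4 + (1/5)·R1: [0, -31/5, -16/5, 22/5]
R5 ← R5 − (3/5)·R1: [0, -17/5, -17/5, 19/5]
R6 ← R6 − (4/5)·R1: [0, -41/5, -26/5, 32/5]
R3 ← R3 + (12/35)·R2: [0, 0, 72/35, -132/35]
R4 ← R4 − (31/35)·R2: [0, 0, -81/35, 61/35]
R5 ← R5 − (17/35)·R2: [0, 0, -102/35, 82/35]
R6 ← R6 − (41/35)·R2: [0, 0, -141/35, 101/35]
R4 ← R4 + (9/8)·R3: [0, 0, 0, -5/2]
R5 ← R5 + (17/12)·R3: [0, 0, 0, -3]
R6 ← R6 + (47/24)·R3: [0, 0, 0, -9/2]
R5 ← R5 − (6/5)·R4: [0, 0, 0, 0]
R6 ← R6 − (9/5)·R4: [0, 0, 0, 0]
4 nonzero rows, so rank(T) = 4.
T has 4 columns; by rank–nullity, nullity = 4 − 4 = 0.

0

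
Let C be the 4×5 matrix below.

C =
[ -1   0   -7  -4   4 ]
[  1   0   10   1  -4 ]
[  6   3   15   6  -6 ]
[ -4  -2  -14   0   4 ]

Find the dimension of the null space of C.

2

Row reduce to echelon form.
R2 ← R2 + R1: [0, 0, 3, -3, 0]
R3 ← R3 + (6)·R1: [0, 3, -27, -18, 18]
R4 ← R4 − (4)·R1: [0, -2, 14, 16, -12]
Swap R2 ↔ R3
R4 ← R4 + (2/3)·R2: [0, 0, -4, 4, 0]
R4 ← R4 + (4/3)·R3: [0, 0, 0, 0, 0]
3 nonzero rows, so rank(C) = 3.
C has 5 columns; by rank–nullity, nullity = 5 − 3 = 2.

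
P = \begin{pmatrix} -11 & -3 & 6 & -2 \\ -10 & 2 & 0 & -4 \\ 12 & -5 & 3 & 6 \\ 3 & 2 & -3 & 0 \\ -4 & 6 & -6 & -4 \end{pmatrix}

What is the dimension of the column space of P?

Row reduce to echelon form.
R2 ← R2 − (10/11)·R1: [0, 52/11, -60/11, -24/11]
R3 ← R3 + (12/11)·R1: [0, -91/11, 105/11, 42/11]
R4 ← R4 + (3/11)·R1: [0, 13/11, -15/11, -6/11]
R5 ← R5 − (4/11)·R1: [0, 78/11, -90/11, -36/11]
R3 ← R3 + (7/4)·R2: [0, 0, 0, 0]
R4 ← R4 − (1/4)·R2: [0, 0, 0, 0]
R5 ← R5 − (3/2)·R2: [0, 0, 0, 0]
Echelon form has 2 nonzero rows, so rank(P) = 2.
The column space has dimension equal to the rank: 2.

2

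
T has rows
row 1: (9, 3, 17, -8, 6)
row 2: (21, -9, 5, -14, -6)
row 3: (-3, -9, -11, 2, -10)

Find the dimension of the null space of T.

2

Row reduce to echelon form.
R2 ← R2 − (7/3)·R1: [0, -16, -104/3, 14/3, -20]
R3 ← R3 + (1/3)·R1: [0, -8, -16/3, -2/3, -8]
R3 ← R3 − (1/2)·R2: [0, 0, 12, -3, 2]
3 nonzero rows, so rank(T) = 3.
T has 5 columns; by rank–nullity, nullity = 5 − 3 = 2.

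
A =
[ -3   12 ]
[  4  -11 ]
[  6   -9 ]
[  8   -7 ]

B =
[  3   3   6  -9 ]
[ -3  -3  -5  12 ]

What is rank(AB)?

First compute AB:
[[-45, -45, -78, 171],
 [ 45,  45,  79, -168],
 [ 45,  45,  81, -162],
 [ 45,  45,  83, -156]]
Now row reduce the product.
R2 ← R2 + R1: [0, 0, 1, 3]
R3 ← R3 + R1: [0, 0, 3, 9]
R4 ← R4 + R1: [0, 0, 5, 15]
R3 ← R3 − (3)·R2: [0, 0, 0, 0]
R4 ← R4 − (5)·R2: [0, 0, 0, 0]
2 nonzero rows, so rank(AB) = 2.

2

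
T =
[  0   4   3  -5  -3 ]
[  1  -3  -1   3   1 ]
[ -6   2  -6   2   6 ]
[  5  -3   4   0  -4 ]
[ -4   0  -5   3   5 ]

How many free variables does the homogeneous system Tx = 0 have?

Row reduce to echelon form.
Swap R1 ↔ R2
R3 ← R3 + (6)·R1: [0, -16, -12, 20, 12]
R4 ← R4 − (5)·R1: [0, 12, 9, -15, -9]
R5 ← R5 + (4)·R1: [0, -12, -9, 15, 9]
R3 ← R3 + (4)·R2: [0, 0, 0, 0, 0]
R4 ← R4 − (3)·R2: [0, 0, 0, 0, 0]
R5 ← R5 + (3)·R2: [0, 0, 0, 0, 0]
2 nonzero rows, so rank(T) = 2.
T has 5 columns; by rank–nullity, nullity = 5 − 2 = 3.

3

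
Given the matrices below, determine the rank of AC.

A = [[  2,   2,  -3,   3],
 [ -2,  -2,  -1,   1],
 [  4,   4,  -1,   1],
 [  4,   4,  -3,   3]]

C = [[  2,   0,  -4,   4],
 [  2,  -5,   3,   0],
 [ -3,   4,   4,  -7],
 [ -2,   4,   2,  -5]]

2

First compute AC:
[[ 11, -10,  -8,  14],
 [ -7,  10,   0,  -6],
 [ 17, -20,  -6,  18],
 [ 19, -20, -10,  22]]
Now row reduce the product.
R2 ← R2 + (7/11)·R1: [0, 40/11, -56/11, 32/11]
R3 ← R3 − (17/11)·R1: [0, -50/11, 70/11, -40/11]
R4 ← R4 − (19/11)·R1: [0, -30/11, 42/11, -24/11]
R3 ← R3 + (5/4)·R2: [0, 0, 0, 0]
R4 ← R4 + (3/4)·R2: [0, 0, 0, 0]
2 nonzero rows, so rank(AC) = 2.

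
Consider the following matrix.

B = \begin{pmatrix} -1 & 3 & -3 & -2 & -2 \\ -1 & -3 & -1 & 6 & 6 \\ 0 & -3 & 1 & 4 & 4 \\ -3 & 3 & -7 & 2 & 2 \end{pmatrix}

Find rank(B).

2

Row reduce to echelon form.
R2 ← R2 − R1: [0, -6, 2, 8, 8]
R4 ← R4 − (3)·R1: [0, -6, 2, 8, 8]
R3 ← R3 − (1/2)·R2: [0, 0, 0, 0, 0]
R4 ← R4 − R2: [0, 0, 0, 0, 0]
Echelon form has 2 nonzero rows, so rank(B) = 2.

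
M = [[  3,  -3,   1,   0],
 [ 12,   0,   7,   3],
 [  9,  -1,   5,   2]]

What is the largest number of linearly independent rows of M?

Row reduce to echelon form.
R2 ← R2 − (4)·R1: [0, 12, 3, 3]
R3 ← R3 − (3)·R1: [0, 8, 2, 2]
R3 ← R3 − (2/3)·R2: [0, 0, 0, 0]
Echelon form has 2 nonzero rows, so rank(M) = 2.
The rank gives the maximum number of linearly independent rows: 2.

2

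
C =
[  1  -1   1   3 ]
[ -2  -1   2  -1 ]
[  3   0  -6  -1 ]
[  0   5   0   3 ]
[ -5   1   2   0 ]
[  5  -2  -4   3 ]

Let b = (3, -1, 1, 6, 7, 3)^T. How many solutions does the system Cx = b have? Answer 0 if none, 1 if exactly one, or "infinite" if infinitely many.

Row reduce the augmented matrix [C | b].
R2 ← R2 + (2)·R1: [0, -3, 4, 5, 5]
R3 ← R3 − (3)·R1: [0, 3, -9, -10, -8]
R5 ← R5 + (5)·R1: [0, -4, 7, 15, 22]
R6 ← R6 − (5)·R1: [0, 3, -9, -12, -12]
R3 ← R3 + R2: [0, 0, -5, -5, -3]
R4 ← R4 + (5/3)·R2: [0, 0, 20/3, 34/3, 43/3]
R5 ← R5 − (4/3)·R2: [0, 0, 5/3, 25/3, 46/3]
R6 ← R6 + R2: [0, 0, -5, -7, -7]
R4 ← R4 + (4/3)·R3: [0, 0, 0, 14/3, 31/3]
R5 ← R5 + (1/3)·R3: [0, 0, 0, 20/3, 43/3]
R6 ← R6 − R3: [0, 0, 0, -2, -4]
R5 ← R5 − (10/7)·R4: [0, 0, 0, 0, -3/7]
R6 ← R6 + (3/7)·R4: [0, 0, 0, 0, 3/7]
R6 ← R6 + R5: [0, 0, 0, 0, 0]
The echelon form has 5 nonzero rows; the last pivot sits in the augmented column, so rank(C) = 4 but rank([C|b]) = 5.
Since the ranks differ, the system is inconsistent.
It has no solutions.

0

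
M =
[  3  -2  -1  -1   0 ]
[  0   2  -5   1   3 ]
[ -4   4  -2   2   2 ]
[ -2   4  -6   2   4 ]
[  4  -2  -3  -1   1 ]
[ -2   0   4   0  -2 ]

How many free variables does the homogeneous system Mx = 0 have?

Row reduce to echelon form.
R3 ← R3 + (4/3)·R1: [0, 4/3, -10/3, 2/3, 2]
R4 ← R4 + (2/3)·R1: [0, 8/3, -20/3, 4/3, 4]
R5 ← R5 − (4/3)·R1: [0, 2/3, -5/3, 1/3, 1]
R6 ← R6 + (2/3)·R1: [0, -4/3, 10/3, -2/3, -2]
R3 ← R3 − (2/3)·R2: [0, 0, 0, 0, 0]
R4 ← R4 − (4/3)·R2: [0, 0, 0, 0, 0]
R5 ← R5 − (1/3)·R2: [0, 0, 0, 0, 0]
R6 ← R6 + (2/3)·R2: [0, 0, 0, 0, 0]
2 nonzero rows, so rank(M) = 2.
M has 5 columns; by rank–nullity, nullity = 5 − 2 = 3.

3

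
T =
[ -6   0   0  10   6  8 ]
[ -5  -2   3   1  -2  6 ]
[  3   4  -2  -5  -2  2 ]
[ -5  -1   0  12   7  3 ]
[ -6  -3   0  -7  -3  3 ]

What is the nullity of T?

Row reduce to echelon form.
R2 ← R2 − (5/6)·R1: [0, -2, 3, -22/3, -7, -2/3]
R3 ← R3 + (1/2)·R1: [0, 4, -2, 0, 1, 6]
R4 ← R4 − (5/6)·R1: [0, -1, 0, 11/3, 2, -11/3]
R5 ← R5 − R1: [0, -3, 0, -17, -9, -5]
R3 ← R3 + (2)·R2: [0, 0, 4, -44/3, -13, 14/3]
R4 ← R4 − (1/2)·R2: [0, 0, -3/2, 22/3, 11/2, -10/3]
R5 ← R5 − (3/2)·R2: [0, 0, -9/2, -6, 3/2, -4]
R4 ← R4 + (3/8)·R3: [0, 0, 0, 11/6, 5/8, -19/12]
R5 ← R5 + (9/8)·R3: [0, 0, 0, -45/2, -105/8, 5/4]
R5 ← R5 + (135/11)·R4: [0, 0, 0, 0, -60/11, -200/11]
5 nonzero rows, so rank(T) = 5.
T has 6 columns; by rank–nullity, nullity = 6 − 5 = 1.

1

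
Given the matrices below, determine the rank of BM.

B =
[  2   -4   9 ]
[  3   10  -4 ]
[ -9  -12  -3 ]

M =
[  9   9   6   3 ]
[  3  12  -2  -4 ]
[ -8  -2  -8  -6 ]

First compute BM:
[[-66, -48, -52, -32],
 [ 89, 155,  30,  -7],
 [-93, -219,  -6,  39]]
Now row reduce the product.
R2 ← R2 + (89/66)·R1: [0, 993/11, -1324/33, -1655/33]
R3 ← R3 − (31/22)·R1: [0, -1665/11, 740/11, 925/11]
R3 ← R3 + (555/331)·R2: [0, 0, 0, 0]
2 nonzero rows, so rank(BM) = 2.

2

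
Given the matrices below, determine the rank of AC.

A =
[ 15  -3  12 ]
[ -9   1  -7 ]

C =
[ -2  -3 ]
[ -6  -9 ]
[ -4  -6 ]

First compute AC:
[[-60, -90],
 [ 40,  60]]
Now row reduce the product.
R2 ← R2 + (2/3)·R1: [0, 0]
1 nonzero row, so rank(AC) = 1.

1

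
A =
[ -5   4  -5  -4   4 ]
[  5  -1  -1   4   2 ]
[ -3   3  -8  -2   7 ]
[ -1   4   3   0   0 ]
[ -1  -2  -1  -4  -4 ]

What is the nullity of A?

Row reduce to echelon form.
R2 ← R2 + R1: [0, 3, -6, 0, 6]
R3 ← R3 − (3/5)·R1: [0, 3/5, -5, 2/5, 23/5]
R4 ← R4 − (1/5)·R1: [0, 16/5, 4, 4/5, -4/5]
R5 ← R5 − (1/5)·R1: [0, -14/5, 0, -16/5, -24/5]
R3 ← R3 − (1/5)·R2: [0, 0, -19/5, 2/5, 17/5]
R4 ← R4 − (16/15)·R2: [0, 0, 52/5, 4/5, -36/5]
R5 ← R5 + (14/15)·R2: [0, 0, -28/5, -16/5, 4/5]
R4 ← R4 + (52/19)·R3: [0, 0, 0, 36/19, 40/19]
R5 ← R5 − (28/19)·R3: [0, 0, 0, -72/19, -80/19]
R5 ← R5 + (2)·R4: [0, 0, 0, 0, 0]
4 nonzero rows, so rank(A) = 4.
A has 5 columns; by rank–nullity, nullity = 5 − 4 = 1.

1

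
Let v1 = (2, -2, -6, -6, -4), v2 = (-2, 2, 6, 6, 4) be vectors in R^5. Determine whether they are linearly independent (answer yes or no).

Form the matrix with these vectors as rows and row reduce.
R2 ← R2 + R1: [0, 0, 0, 0, 0]
1 nonzero row, so the 2 vectors span a space of dimension 1.
Since 1 < 2, the vectors are linearly dependent.

no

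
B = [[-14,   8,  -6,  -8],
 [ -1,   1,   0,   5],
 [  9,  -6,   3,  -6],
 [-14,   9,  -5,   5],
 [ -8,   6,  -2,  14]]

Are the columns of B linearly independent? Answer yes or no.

no

Row reduce B to echelon form.
R2 ← R2 − (1/14)·R1: [0, 3/7, 3/7, 39/7]
R3 ← R3 + (9/14)·R1: [0, -6/7, -6/7, -78/7]
R4 ← R4 − R1: [0, 1, 1, 13]
R5 ← R5 − (4/7)·R1: [0, 10/7, 10/7, 130/7]
R3 ← R3 + (2)·R2: [0, 0, 0, 0]
R4 ← R4 − (7/3)·R2: [0, 0, 0, 0]
R5 ← R5 − (10/3)·R2: [0, 0, 0, 0]
2 pivots among 4 columns.
Only 2 < 4 pivot columns, so the columns are linearly dependent.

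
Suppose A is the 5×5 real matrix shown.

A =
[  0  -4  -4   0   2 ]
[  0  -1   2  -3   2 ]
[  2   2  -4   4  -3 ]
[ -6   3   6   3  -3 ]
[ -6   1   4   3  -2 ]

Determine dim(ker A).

2

Row reduce to echelon form.
Swap R1 ↔ R3
R4 ← R4 + (3)·R1: [0, 9, -6, 15, -12]
R5 ← R5 + (3)·R1: [0, 7, -8, 15, -11]
R3 ← R3 − (4)·R2: [0, 0, -12, 12, -6]
R4 ← R4 + (9)·R2: [0, 0, 12, -12, 6]
R5 ← R5 + (7)·R2: [0, 0, 6, -6, 3]
R4 ← R4 + R3: [0, 0, 0, 0, 0]
R5 ← R5 + (1/2)·R3: [0, 0, 0, 0, 0]
3 nonzero rows, so rank(A) = 3.
A has 5 columns; by rank–nullity, nullity = 5 − 3 = 2.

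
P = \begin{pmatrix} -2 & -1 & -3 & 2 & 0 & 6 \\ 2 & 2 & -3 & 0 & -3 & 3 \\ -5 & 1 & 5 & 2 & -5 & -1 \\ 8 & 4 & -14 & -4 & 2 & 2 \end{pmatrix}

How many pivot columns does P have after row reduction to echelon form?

Row reduce to echelon form.
R2 ← R2 + R1: [0, 1, -6, 2, -3, 9]
R3 ← R3 − (5/2)·R1: [0, 7/2, 25/2, -3, -5, -16]
R4 ← R4 + (4)·R1: [0, 0, -26, 4, 2, 26]
R3 ← R3 − (7/2)·R2: [0, 0, 67/2, -10, 11/2, -95/2]
R4 ← R4 + (52/67)·R3: [0, 0, 0, -252/67, 420/67, -728/67]
Echelon form has 4 nonzero rows, so rank(P) = 4.
Each nonzero row contributes one pivot column: 4 pivot columns.

4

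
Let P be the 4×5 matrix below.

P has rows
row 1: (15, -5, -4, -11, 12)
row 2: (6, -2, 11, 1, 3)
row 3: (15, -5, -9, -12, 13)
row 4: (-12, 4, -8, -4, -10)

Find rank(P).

3

Row reduce to echelon form.
R2 ← R2 − (2/5)·R1: [0, 0, 63/5, 27/5, -9/5]
R3 ← R3 − R1: [0, 0, -5, -1, 1]
R4 ← R4 + (4/5)·R1: [0, 0, -56/5, -64/5, -2/5]
R3 ← R3 + (25/63)·R2: [0, 0, 0, 8/7, 2/7]
R4 ← R4 + (8/9)·R2: [0, 0, 0, -8, -2]
R4 ← R4 + (7)·R3: [0, 0, 0, 0, 0]
Echelon form has 3 nonzero rows, so rank(P) = 3.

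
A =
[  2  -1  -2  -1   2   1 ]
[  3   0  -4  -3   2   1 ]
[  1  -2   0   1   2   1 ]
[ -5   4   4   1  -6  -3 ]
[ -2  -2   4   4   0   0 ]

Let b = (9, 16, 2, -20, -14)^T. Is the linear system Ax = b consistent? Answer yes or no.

yes

Row reduce the augmented matrix [A | b].
R2 ← R2 − (3/2)·R1: [0, 3/2, -1, -3/2, -1, -1/2, 5/2]
R3 ← R3 − (1/2)·R1: [0, -3/2, 1, 3/2, 1, 1/2, -5/2]
R4 ← R4 + (5/2)·R1: [0, 3/2, -1, -3/2, -1, -1/2, 5/2]
R5 ← R5 + R1: [0, -3, 2, 3, 2, 1, -5]
R3 ← R3 + R2: [0, 0, 0, 0, 0, 0, 0]
R4 ← R4 − R2: [0, 0, 0, 0, 0, 0, 0]
R5 ← R5 + (2)·R2: [0, 0, 0, 0, 0, 0, 0]
The echelon form has 2 nonzero rows, and every pivot lies in the first 6 columns, so rank(A) = rank([A|b]) = 2.
The system is consistent.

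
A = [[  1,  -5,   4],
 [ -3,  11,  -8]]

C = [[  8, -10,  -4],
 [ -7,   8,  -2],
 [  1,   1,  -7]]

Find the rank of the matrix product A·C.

First compute AC:
[[ 47, -46, -22],
 [-109, 110,  46]]
Now row reduce the product.
R2 ← R2 + (109/47)·R1: [0, 156/47, -236/47]
2 nonzero rows, so rank(AC) = 2.

2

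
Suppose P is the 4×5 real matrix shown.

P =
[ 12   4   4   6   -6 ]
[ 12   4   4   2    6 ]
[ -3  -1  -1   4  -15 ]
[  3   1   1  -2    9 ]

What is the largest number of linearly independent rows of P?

Row reduce to echelon form.
R2 ← R2 − R1: [0, 0, 0, -4, 12]
R3 ← R3 + (1/4)·R1: [0, 0, 0, 11/2, -33/2]
R4 ← R4 − (1/4)·R1: [0, 0, 0, -7/2, 21/2]
R3 ← R3 + (11/8)·R2: [0, 0, 0, 0, 0]
R4 ← R4 − (7/8)·R2: [0, 0, 0, 0, 0]
Echelon form has 2 nonzero rows, so rank(P) = 2.
The rank gives the maximum number of linearly independent rows: 2.

2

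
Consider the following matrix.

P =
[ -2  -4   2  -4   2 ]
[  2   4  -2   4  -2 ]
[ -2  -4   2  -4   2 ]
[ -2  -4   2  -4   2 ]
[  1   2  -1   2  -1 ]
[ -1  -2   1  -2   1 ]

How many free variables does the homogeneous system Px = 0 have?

4

Row reduce to echelon form.
R2 ← R2 + R1: [0, 0, 0, 0, 0]
R3 ← R3 − R1: [0, 0, 0, 0, 0]
R4 ← R4 − R1: [0, 0, 0, 0, 0]
R5 ← R5 + (1/2)·R1: [0, 0, 0, 0, 0]
R6 ← R6 − (1/2)·R1: [0, 0, 0, 0, 0]
1 nonzero row, so rank(P) = 1.
P has 5 columns; by rank–nullity, nullity = 5 − 1 = 4.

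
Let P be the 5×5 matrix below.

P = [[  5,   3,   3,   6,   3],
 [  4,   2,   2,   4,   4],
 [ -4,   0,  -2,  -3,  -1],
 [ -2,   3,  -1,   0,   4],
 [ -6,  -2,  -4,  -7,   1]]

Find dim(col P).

Row reduce to echelon form.
R2 ← R2 − (4/5)·R1: [0, -2/5, -2/5, -4/5, 8/5]
R3 ← R3 + (4/5)·R1: [0, 12/5, 2/5, 9/5, 7/5]
R4 ← R4 + (2/5)·R1: [0, 21/5, 1/5, 12/5, 26/5]
R5 ← R5 + (6/5)·R1: [0, 8/5, -2/5, 1/5, 23/5]
R3 ← R3 + (6)·R2: [0, 0, -2, -3, 11]
R4 ← R4 + (21/2)·R2: [0, 0, -4, -6, 22]
R5 ← R5 + (4)·R2: [0, 0, -2, -3, 11]
R4 ← R4 − (2)·R3: [0, 0, 0, 0, 0]
R5 ← R5 − R3: [0, 0, 0, 0, 0]
Echelon form has 3 nonzero rows, so rank(P) = 3.
The column space has dimension equal to the rank: 3.

3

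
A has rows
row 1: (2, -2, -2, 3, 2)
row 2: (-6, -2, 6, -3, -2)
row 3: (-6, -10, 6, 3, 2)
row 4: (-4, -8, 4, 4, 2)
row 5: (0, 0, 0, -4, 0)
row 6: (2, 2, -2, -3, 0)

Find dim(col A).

3

Row reduce to echelon form.
R2 ← R2 + (3)·R1: [0, -8, 0, 6, 4]
R3 ← R3 + (3)·R1: [0, -16, 0, 12, 8]
R4 ← R4 + (2)·R1: [0, -12, 0, 10, 6]
R6 ← R6 − R1: [0, 4, 0, -6, -2]
R3 ← R3 − (2)·R2: [0, 0, 0, 0, 0]
R4 ← R4 − (3/2)·R2: [0, 0, 0, 1, 0]
R6 ← R6 + (1/2)·R2: [0, 0, 0, -3, 0]
Swap R3 ↔ R4
R5 ← R5 + (4)·R3: [0, 0, 0, 0, 0]
R6 ← R6 + (3)·R3: [0, 0, 0, 0, 0]
Echelon form has 3 nonzero rows, so rank(A) = 3.
The column space has dimension equal to the rank: 3.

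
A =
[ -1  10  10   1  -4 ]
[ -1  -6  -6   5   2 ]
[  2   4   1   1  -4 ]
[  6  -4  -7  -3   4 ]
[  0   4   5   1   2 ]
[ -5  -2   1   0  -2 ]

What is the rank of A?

4

Row reduce to echelon form.
R2 ← R2 − R1: [0, -16, -16, 4, 6]
R3 ← R3 + (2)·R1: [0, 24, 21, 3, -12]
R4 ← R4 + (6)·R1: [0, 56, 53, 3, -20]
R6 ← R6 − (5)·R1: [0, -52, -49, -5, 18]
R3 ← R3 + (3/2)·R2: [0, 0, -3, 9, -3]
R4 ← R4 + (7/2)·R2: [0, 0, -3, 17, 1]
R5 ← R5 + (1/4)·R2: [0, 0, 1, 2, 7/2]
R6 ← R6 − (13/4)·R2: [0, 0, 3, -18, -3/2]
R4 ← R4 − R3: [0, 0, 0, 8, 4]
R5 ← R5 + (1/3)·R3: [0, 0, 0, 5, 5/2]
R6 ← R6 + R3: [0, 0, 0, -9, -9/2]
R5 ← R5 − (5/8)·R4: [0, 0, 0, 0, 0]
R6 ← R6 + (9/8)·R4: [0, 0, 0, 0, 0]
Echelon form has 4 nonzero rows, so rank(A) = 4.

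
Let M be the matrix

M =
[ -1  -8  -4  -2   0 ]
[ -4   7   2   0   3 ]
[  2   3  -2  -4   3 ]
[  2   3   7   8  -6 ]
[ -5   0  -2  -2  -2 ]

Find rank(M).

Row reduce to echelon form.
R2 ← R2 − (4)·R1: [0, 39, 18, 8, 3]
R3 ← R3 + (2)·R1: [0, -13, -10, -8, 3]
R4 ← R4 + (2)·R1: [0, -13, -1, 4, -6]
R5 ← R5 − (5)·R1: [0, 40, 18, 8, -2]
R3 ← R3 + (1/3)·R2: [0, 0, -4, -16/3, 4]
R4 ← R4 + (1/3)·R2: [0, 0, 5, 20/3, -5]
R5 ← R5 − (40/39)·R2: [0, 0, -6/13, -8/39, -66/13]
R4 ← R4 + (5/4)·R3: [0, 0, 0, 0, 0]
R5 ← R5 − (3/26)·R3: [0, 0, 0, 16/39, -72/13]
Swap R4 ↔ R5
Echelon form has 4 nonzero rows, so rank(M) = 4.

4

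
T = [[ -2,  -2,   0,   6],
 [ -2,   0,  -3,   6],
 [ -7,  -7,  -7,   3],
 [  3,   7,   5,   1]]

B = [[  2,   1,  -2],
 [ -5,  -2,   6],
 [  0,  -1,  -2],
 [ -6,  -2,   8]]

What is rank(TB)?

First compute TB:
[[-30, -10,  40],
 [-40, -11,  58],
 [  3,   8,  10],
 [-35, -18,  34]]
Now row reduce the product.
R2 ← R2 − (4/3)·R1: [0, 7/3, 14/3]
R3 ← R3 + (1/10)·R1: [0, 7, 14]
R4 ← R4 − (7/6)·R1: [0, -19/3, -38/3]
R3 ← R3 − (3)·R2: [0, 0, 0]
R4 ← R4 + (19/7)·R2: [0, 0, 0]
2 nonzero rows, so rank(TB) = 2.

2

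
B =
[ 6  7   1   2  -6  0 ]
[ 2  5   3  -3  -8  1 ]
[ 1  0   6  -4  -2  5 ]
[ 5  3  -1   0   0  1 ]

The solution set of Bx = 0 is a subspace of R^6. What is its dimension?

Row reduce to echelon form.
R2 ← R2 − (1/3)·R1: [0, 8/3, 8/3, -11/3, -6, 1]
R3 ← R3 − (1/6)·R1: [0, -7/6, 35/6, -13/3, -1, 5]
R4 ← R4 − (5/6)·R1: [0, -17/6, -11/6, -5/3, 5, 1]
R3 ← R3 + (7/16)·R2: [0, 0, 7, -95/16, -29/8, 87/16]
R4 ← R4 + (17/16)·R2: [0, 0, 1, -89/16, -11/8, 33/16]
R4 ← R4 − (1/7)·R3: [0, 0, 0, -33/7, -6/7, 9/7]
4 nonzero rows, so rank(B) = 4.
B has 6 columns; by rank–nullity, nullity = 6 − 4 = 2.

2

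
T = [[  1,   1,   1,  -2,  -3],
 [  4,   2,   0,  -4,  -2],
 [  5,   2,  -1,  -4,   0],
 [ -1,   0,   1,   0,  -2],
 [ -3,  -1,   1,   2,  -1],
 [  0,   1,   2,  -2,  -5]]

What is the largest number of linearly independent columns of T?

2

Row reduce to echelon form.
R2 ← R2 − (4)·R1: [0, -2, -4, 4, 10]
R3 ← R3 − (5)·R1: [0, -3, -6, 6, 15]
R4 ← R4 + R1: [0, 1, 2, -2, -5]
R5 ← R5 + (3)·R1: [0, 2, 4, -4, -10]
R3 ← R3 − (3/2)·R2: [0, 0, 0, 0, 0]
R4 ← R4 + (1/2)·R2: [0, 0, 0, 0, 0]
R5 ← R5 + R2: [0, 0, 0, 0, 0]
R6 ← R6 + (1/2)·R2: [0, 0, 0, 0, 0]
Echelon form has 2 nonzero rows, so rank(T) = 2.
The rank gives the maximum number of linearly independent columns: 2.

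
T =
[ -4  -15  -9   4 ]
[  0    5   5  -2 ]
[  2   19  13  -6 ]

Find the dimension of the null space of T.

1

Row reduce to echelon form.
R3 ← R3 + (1/2)·R1: [0, 23/2, 17/2, -4]
R3 ← R3 − (23/10)·R2: [0, 0, -3, 3/5]
3 nonzero rows, so rank(T) = 3.
T has 4 columns; by rank–nullity, nullity = 4 − 3 = 1.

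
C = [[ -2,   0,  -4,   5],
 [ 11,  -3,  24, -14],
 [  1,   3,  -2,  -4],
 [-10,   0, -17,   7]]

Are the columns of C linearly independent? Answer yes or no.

no

Row reduce C to echelon form.
R2 ← R2 + (11/2)·R1: [0, -3, 2, 27/2]
R3 ← R3 + (1/2)·R1: [0, 3, -4, -3/2]
R4 ← R4 − (5)·R1: [0, 0, 3, -18]
R3 ← R3 + R2: [0, 0, -2, 12]
R4 ← R4 + (3/2)·R3: [0, 0, 0, 0]
3 pivots among 4 columns.
Only 3 < 4 pivot columns, so the columns are linearly dependent.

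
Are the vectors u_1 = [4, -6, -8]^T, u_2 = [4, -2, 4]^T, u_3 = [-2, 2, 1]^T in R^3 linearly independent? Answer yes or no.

no

Form the matrix with these vectors as rows and row reduce.
R2 ← R2 − R1: [0, 4, 12]
R3 ← R3 + (1/2)·R1: [0, -1, -3]
R3 ← R3 + (1/4)·R2: [0, 0, 0]
2 nonzero rows, so the 3 vectors span a space of dimension 2.
Since 2 < 3, the vectors are linearly dependent.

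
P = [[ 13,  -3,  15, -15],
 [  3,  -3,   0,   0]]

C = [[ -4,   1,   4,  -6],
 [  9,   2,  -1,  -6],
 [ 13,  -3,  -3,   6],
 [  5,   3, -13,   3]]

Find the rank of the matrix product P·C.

2

First compute PC:
[[ 41, -83, 205, -15],
 [-39,  -3,  15,   0]]
Now row reduce the product.
R2 ← R2 + (39/41)·R1: [0, -3360/41, 210, -585/41]
2 nonzero rows, so rank(PC) = 2.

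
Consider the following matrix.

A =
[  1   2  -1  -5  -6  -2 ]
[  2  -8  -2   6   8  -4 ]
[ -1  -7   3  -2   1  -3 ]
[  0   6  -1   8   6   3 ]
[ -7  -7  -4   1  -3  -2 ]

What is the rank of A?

5

Row reduce to echelon form.
R2 ← R2 − (2)·R1: [0, -12, 0, 16, 20, 0]
R3 ← R3 + R1: [0, -5, 2, -7, -5, -5]
R5 ← R5 + (7)·R1: [0, 7, -11, -34, -45, -16]
R3 ← R3 − (5/12)·R2: [0, 0, 2, -41/3, -40/3, -5]
R4 ← R4 + (1/2)·R2: [0, 0, -1, 16, 16, 3]
R5 ← R5 + (7/12)·R2: [0, 0, -11, -74/3, -100/3, -16]
R4 ← R4 + (1/2)·R3: [0, 0, 0, 55/6, 28/3, 1/2]
R5 ← R5 + (11/2)·R3: [0, 0, 0, -599/6, -320/3, -87/2]
R5 ← R5 + (599/55)·R4: [0, 0, 0, 0, -276/55, -2093/55]
Echelon form has 5 nonzero rows, so rank(A) = 5.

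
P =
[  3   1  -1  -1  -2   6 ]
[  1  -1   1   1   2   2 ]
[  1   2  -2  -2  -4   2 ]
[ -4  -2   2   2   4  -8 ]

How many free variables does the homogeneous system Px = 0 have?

4

Row reduce to echelon form.
R2 ← R2 − (1/3)·R1: [0, -4/3, 4/3, 4/3, 8/3, 0]
R3 ← R3 − (1/3)·R1: [0, 5/3, -5/3, -5/3, -10/3, 0]
R4 ← R4 + (4/3)·R1: [0, -2/3, 2/3, 2/3, 4/3, 0]
R3 ← R3 + (5/4)·R2: [0, 0, 0, 0, 0, 0]
R4 ← R4 − (1/2)·R2: [0, 0, 0, 0, 0, 0]
2 nonzero rows, so rank(P) = 2.
P has 6 columns; by rank–nullity, nullity = 6 − 2 = 4.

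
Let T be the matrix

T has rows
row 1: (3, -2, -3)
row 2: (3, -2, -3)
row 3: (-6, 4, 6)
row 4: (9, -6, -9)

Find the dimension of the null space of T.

Row reduce to echelon form.
R2 ← R2 − R1: [0, 0, 0]
R3 ← R3 + (2)·R1: [0, 0, 0]
R4 ← R4 − (3)·R1: [0, 0, 0]
1 nonzero row, so rank(T) = 1.
T has 3 columns; by rank–nullity, nullity = 3 − 1 = 2.

2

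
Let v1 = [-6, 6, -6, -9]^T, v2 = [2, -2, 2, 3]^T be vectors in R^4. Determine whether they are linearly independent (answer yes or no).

no

Form the matrix with these vectors as rows and row reduce.
R2 ← R2 + (1/3)·R1: [0, 0, 0, 0]
1 nonzero row, so the 2 vectors span a space of dimension 1.
Since 1 < 2, the vectors are linearly dependent.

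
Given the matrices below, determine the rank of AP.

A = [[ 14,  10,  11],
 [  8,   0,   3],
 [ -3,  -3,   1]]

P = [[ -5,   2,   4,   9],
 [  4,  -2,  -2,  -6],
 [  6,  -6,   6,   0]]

First compute AP:
[[ 36, -58, 102,  66],
 [-22,  -2,  50,  72],
 [  9,  -6,   0,  -9]]
Now row reduce the product.
R2 ← R2 + (11/18)·R1: [0, -337/9, 337/3, 337/3]
R3 ← R3 − (1/4)·R1: [0, 17/2, -51/2, -51/2]
R3 ← R3 + (153/674)·R2: [0, 0, 0, 0]
2 nonzero rows, so rank(AP) = 2.

2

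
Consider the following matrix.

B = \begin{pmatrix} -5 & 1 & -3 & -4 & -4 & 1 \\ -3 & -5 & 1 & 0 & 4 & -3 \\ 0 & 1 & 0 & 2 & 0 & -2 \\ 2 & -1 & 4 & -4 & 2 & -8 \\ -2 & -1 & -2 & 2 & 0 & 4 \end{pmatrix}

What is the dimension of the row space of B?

Row reduce to echelon form.
R2 ← R2 − (3/5)·R1: [0, -28/5, 14/5, 12/5, 32/5, -18/5]
R4 ← R4 + (2/5)·R1: [0, -3/5, 14/5, -28/5, 2/5, -38/5]
R5 ← R5 − (2/5)·R1: [0, -7/5, -4/5, 18/5, 8/5, 18/5]
R3 ← R3 + (5/28)·R2: [0, 0, 1/2, 17/7, 8/7, -37/14]
R4 ← R4 − (3/28)·R2: [0, 0, 5/2, -41/7, -2/7, -101/14]
R5 ← R5 − (1/4)·R2: [0, 0, -3/2, 3, 0, 9/2]
R4 ← R4 − (5)·R3: [0, 0, 0, -18, -6, 6]
R5 ← R5 + (3)·R3: [0, 0, 0, 72/7, 24/7, -24/7]
R5 ← R5 + (4/7)·R4: [0, 0, 0, 0, 0, 0]
Echelon form has 4 nonzero rows, so rank(B) = 4.
The row space has dimension equal to the rank: 4.

4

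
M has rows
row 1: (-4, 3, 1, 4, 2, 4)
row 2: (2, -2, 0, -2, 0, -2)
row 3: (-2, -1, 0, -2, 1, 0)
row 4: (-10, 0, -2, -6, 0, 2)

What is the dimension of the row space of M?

3

Row reduce to echelon form.
R2 ← R2 + (1/2)·R1: [0, -1/2, 1/2, 0, 1, 0]
R3 ← R3 − (1/2)·R1: [0, -5/2, -1/2, -4, 0, -2]
R4 ← R4 − (5/2)·R1: [0, -15/2, -9/2, -16, -5, -8]
R3 ← R3 − (5)·R2: [0, 0, -3, -4, -5, -2]
R4 ← R4 − (15)·R2: [0, 0, -12, -16, -20, -8]
R4 ← R4 − (4)·R3: [0, 0, 0, 0, 0, 0]
Echelon form has 3 nonzero rows, so rank(M) = 3.
The row space has dimension equal to the rank: 3.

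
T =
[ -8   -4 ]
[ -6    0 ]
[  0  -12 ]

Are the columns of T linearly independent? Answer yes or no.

Row reduce T to echelon form.
R2 ← R2 − (3/4)·R1: [0, 3]
R3 ← R3 + (4)·R2: [0, 0]
2 pivots among 2 columns.
Every column is a pivot column, so the columns are linearly independent.

yes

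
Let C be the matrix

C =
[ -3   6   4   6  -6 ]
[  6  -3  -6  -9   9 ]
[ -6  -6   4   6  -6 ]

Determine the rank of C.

Row reduce to echelon form.
R2 ← R2 + (2)·R1: [0, 9, 2, 3, -3]
R3 ← R3 − (2)·R1: [0, -18, -4, -6, 6]
R3 ← R3 + (2)·R2: [0, 0, 0, 0, 0]
Echelon form has 2 nonzero rows, so rank(C) = 2.

2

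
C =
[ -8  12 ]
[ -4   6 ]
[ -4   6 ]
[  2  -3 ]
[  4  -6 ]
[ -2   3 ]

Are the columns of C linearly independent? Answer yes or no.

Row reduce C to echelon form.
R2 ← R2 − (1/2)·R1: [0, 0]
R3 ← R3 − (1/2)·R1: [0, 0]
R4 ← R4 + (1/4)·R1: [0, 0]
R5 ← R5 + (1/2)·R1: [0, 0]
R6 ← R6 − (1/4)·R1: [0, 0]
1 pivot among 2 columns.
Only 1 < 2 pivot columns, so the columns are linearly dependent.

no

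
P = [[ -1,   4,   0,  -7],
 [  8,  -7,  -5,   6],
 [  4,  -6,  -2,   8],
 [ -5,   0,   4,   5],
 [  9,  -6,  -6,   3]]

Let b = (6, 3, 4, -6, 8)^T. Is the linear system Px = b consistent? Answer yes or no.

no

Row reduce the augmented matrix [P | b].
R2 ← R2 + (8)·R1: [0, 25, -5, -50, 51]
R3 ← R3 + (4)·R1: [0, 10, -2, -20, 28]
R4 ← R4 − (5)·R1: [0, -20, 4, 40, -36]
R5 ← R5 + (9)·R1: [0, 30, -6, -60, 62]
R3 ← R3 − (2/5)·R2: [0, 0, 0, 0, 38/5]
R4 ← R4 + (4/5)·R2: [0, 0, 0, 0, 24/5]
R5 ← R5 − (6/5)·R2: [0, 0, 0, 0, 4/5]
R4 ← R4 − (12/19)·R3: [0, 0, 0, 0, 0]
R5 ← R5 − (2/19)·R3: [0, 0, 0, 0, 0]
The echelon form has 3 nonzero rows; the last pivot sits in the augmented column, so rank(P) = 2 but rank([P|b]) = 3.
Since the ranks differ, the system is inconsistent.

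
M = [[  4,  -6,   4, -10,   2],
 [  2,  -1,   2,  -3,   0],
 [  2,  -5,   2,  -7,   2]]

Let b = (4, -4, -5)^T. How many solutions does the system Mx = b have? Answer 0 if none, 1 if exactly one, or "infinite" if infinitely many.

Row reduce the augmented matrix [M | b].
R2 ← R2 − (1/2)·R1: [0, 2, 0, 2, -1, -6]
R3 ← R3 − (1/2)·R1: [0, -2, 0, -2, 1, -7]
R3 ← R3 + R2: [0, 0, 0, 0, 0, -13]
The echelon form has 3 nonzero rows; the last pivot sits in the augmented column, so rank(M) = 2 but rank([M|b]) = 3.
Since the ranks differ, the system is inconsistent.
It has no solutions.

0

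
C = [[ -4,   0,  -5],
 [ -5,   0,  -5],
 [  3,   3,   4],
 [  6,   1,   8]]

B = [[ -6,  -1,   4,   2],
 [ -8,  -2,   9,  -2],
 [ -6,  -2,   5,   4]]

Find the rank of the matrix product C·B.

3

First compute CB:
[[ 54,  14, -41, -28],
 [ 60,  15, -45, -30],
 [-66, -17,  59,  16],
 [-92, -24,  73,  42]]
Now row reduce the product.
R2 ← R2 − (10/9)·R1: [0, -5/9, 5/9, 10/9]
R3 ← R3 + (11/9)·R1: [0, 1/9, 80/9, -164/9]
R4 ← R4 + (46/27)·R1: [0, -4/27, 85/27, -154/27]
R3 ← R3 + (1/5)·R2: [0, 0, 9, -18]
R4 ← R4 − (4/15)·R2: [0, 0, 3, -6]
R4 ← R4 − (1/3)·R3: [0, 0, 0, 0]
3 nonzero rows, so rank(CB) = 3.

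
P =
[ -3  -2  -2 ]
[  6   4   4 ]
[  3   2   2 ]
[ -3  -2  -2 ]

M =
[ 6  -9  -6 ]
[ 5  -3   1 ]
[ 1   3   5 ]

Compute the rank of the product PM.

1

First compute PM:
[[-30,  27,   6],
 [ 60, -54, -12],
 [ 30, -27,  -6],
 [-30,  27,   6]]
Now row reduce the product.
R2 ← R2 + (2)·R1: [0, 0, 0]
R3 ← R3 + R1: [0, 0, 0]
R4 ← R4 − R1: [0, 0, 0]
1 nonzero row, so rank(PM) = 1.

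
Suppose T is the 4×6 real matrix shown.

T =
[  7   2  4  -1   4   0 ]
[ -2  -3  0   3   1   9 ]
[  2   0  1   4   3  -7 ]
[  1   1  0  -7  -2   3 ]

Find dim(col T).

Row reduce to echelon form.
R2 ← R2 + (2/7)·R1: [0, -17/7, 8/7, 19/7, 15/7, 9]
R3 ← R3 − (2/7)·R1: [0, -4/7, -1/7, 30/7, 13/7, -7]
R4 ← R4 − (1/7)·R1: [0, 5/7, -4/7, -48/7, -18/7, 3]
R3 ← R3 − (4/17)·R2: [0, 0, -7/17, 62/17, 23/17, -155/17]
R4 ← R4 + (5/17)·R2: [0, 0, -4/17, -103/17, -33/17, 96/17]
R4 ← R4 − (4/7)·R3: [0, 0, 0, -57/7, -19/7, 76/7]
Echelon form has 4 nonzero rows, so rank(T) = 4.
The column space has dimension equal to the rank: 4.

4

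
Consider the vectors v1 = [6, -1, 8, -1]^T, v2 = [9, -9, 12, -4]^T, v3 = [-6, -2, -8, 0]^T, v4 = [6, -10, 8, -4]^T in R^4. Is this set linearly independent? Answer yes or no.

Form the matrix with these vectors as rows and row reduce.
R2 ← R2 − (3/2)·R1: [0, -15/2, 0, -5/2]
R3 ← R3 + R1: [0, -3, 0, -1]
R4 ← R4 − R1: [0, -9, 0, -3]
R3 ← R3 − (2/5)·R2: [0, 0, 0, 0]
R4 ← R4 − (6/5)·R2: [0, 0, 0, 0]
2 nonzero rows, so the 4 vectors span a space of dimension 2.
Since 2 < 4, the vectors are linearly dependent.

no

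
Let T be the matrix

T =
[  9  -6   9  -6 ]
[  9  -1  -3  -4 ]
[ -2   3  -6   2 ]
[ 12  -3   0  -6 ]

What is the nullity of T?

2

Row reduce to echelon form.
R2 ← R2 − R1: [0, 5, -12, 2]
R3 ← R3 + (2/9)·R1: [0, 5/3, -4, 2/3]
R4 ← R4 − (4/3)·R1: [0, 5, -12, 2]
R3 ← R3 − (1/3)·R2: [0, 0, 0, 0]
R4 ← R4 − R2: [0, 0, 0, 0]
2 nonzero rows, so rank(T) = 2.
T has 4 columns; by rank–nullity, nullity = 4 − 2 = 2.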